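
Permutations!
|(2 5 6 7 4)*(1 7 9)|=7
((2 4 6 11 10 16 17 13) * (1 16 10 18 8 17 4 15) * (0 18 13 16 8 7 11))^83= (0 2 16 7 1 6 13 17 18 15 4 11 8)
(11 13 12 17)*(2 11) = (2 11 13 12 17) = [0, 1, 11, 3, 4, 5, 6, 7, 8, 9, 10, 13, 17, 12, 14, 15, 16, 2]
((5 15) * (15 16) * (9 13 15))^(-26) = (5 15 13 9 16)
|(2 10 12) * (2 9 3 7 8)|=|(2 10 12 9 3 7 8)|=7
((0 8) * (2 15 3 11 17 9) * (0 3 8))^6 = ((2 15 8 3 11 17 9))^6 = (2 9 17 11 3 8 15)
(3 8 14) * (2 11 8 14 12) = [0, 1, 11, 14, 4, 5, 6, 7, 12, 9, 10, 8, 2, 13, 3] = (2 11 8 12)(3 14)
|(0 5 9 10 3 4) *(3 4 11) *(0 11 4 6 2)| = 6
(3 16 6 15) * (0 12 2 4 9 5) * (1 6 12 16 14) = (0 16 12 2 4 9 5)(1 6 15 3 14) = [16, 6, 4, 14, 9, 0, 15, 7, 8, 5, 10, 11, 2, 13, 1, 3, 12]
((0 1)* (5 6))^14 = ((0 1)(5 6))^14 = (6)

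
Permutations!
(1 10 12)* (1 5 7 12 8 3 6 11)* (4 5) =(1 10 8 3 6 11)(4 5 7 12) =[0, 10, 2, 6, 5, 7, 11, 12, 3, 9, 8, 1, 4]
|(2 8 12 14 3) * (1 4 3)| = |(1 4 3 2 8 12 14)| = 7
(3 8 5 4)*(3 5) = [0, 1, 2, 8, 5, 4, 6, 7, 3] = (3 8)(4 5)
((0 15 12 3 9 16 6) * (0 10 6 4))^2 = ((0 15 12 3 9 16 4)(6 10))^2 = (0 12 9 4 15 3 16)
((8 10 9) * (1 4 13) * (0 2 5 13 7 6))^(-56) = ((0 2 5 13 1 4 7 6)(8 10 9))^(-56) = (13)(8 10 9)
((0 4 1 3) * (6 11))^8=(11)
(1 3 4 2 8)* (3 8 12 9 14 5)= (1 8)(2 12 9 14 5 3 4)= [0, 8, 12, 4, 2, 3, 6, 7, 1, 14, 10, 11, 9, 13, 5]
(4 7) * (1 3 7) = (1 3 7 4) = [0, 3, 2, 7, 1, 5, 6, 4]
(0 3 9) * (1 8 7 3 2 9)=[2, 8, 9, 1, 4, 5, 6, 3, 7, 0]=(0 2 9)(1 8 7 3)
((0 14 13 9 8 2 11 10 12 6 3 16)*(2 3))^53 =((0 14 13 9 8 3 16)(2 11 10 12 6))^53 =(0 8 14 3 13 16 9)(2 12 11 6 10)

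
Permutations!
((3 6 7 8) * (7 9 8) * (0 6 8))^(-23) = ((0 6 9)(3 8))^(-23) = (0 6 9)(3 8)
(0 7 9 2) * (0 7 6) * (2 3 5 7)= (0 6)(3 5 7 9)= [6, 1, 2, 5, 4, 7, 0, 9, 8, 3]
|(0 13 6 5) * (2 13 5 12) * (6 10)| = |(0 5)(2 13 10 6 12)| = 10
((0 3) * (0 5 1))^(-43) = (0 3 5 1)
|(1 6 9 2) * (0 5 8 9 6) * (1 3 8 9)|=7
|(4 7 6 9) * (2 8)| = 4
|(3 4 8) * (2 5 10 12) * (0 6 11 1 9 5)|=|(0 6 11 1 9 5 10 12 2)(3 4 8)|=9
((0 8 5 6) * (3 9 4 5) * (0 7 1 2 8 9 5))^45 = (9)(1 3 7 8 6 2 5)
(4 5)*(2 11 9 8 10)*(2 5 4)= (2 11 9 8 10 5)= [0, 1, 11, 3, 4, 2, 6, 7, 10, 8, 5, 9]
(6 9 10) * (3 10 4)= (3 10 6 9 4)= [0, 1, 2, 10, 3, 5, 9, 7, 8, 4, 6]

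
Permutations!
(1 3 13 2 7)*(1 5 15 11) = [0, 3, 7, 13, 4, 15, 6, 5, 8, 9, 10, 1, 12, 2, 14, 11] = (1 3 13 2 7 5 15 11)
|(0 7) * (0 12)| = 3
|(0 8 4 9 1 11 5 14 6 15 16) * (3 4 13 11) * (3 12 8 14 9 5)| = |(0 14 6 15 16)(1 12 8 13 11 3 4 5 9)| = 45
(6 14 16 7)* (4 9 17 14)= (4 9 17 14 16 7 6)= [0, 1, 2, 3, 9, 5, 4, 6, 8, 17, 10, 11, 12, 13, 16, 15, 7, 14]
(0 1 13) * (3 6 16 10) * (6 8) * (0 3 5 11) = [1, 13, 2, 8, 4, 11, 16, 7, 6, 9, 5, 0, 12, 3, 14, 15, 10] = (0 1 13 3 8 6 16 10 5 11)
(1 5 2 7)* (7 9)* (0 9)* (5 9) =(0 5 2)(1 9 7) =[5, 9, 0, 3, 4, 2, 6, 1, 8, 7]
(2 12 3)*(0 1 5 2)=[1, 5, 12, 0, 4, 2, 6, 7, 8, 9, 10, 11, 3]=(0 1 5 2 12 3)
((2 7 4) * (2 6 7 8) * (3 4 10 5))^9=(2 8)(3 7)(4 10)(5 6)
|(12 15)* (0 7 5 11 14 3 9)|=|(0 7 5 11 14 3 9)(12 15)|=14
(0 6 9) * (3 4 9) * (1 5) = [6, 5, 2, 4, 9, 1, 3, 7, 8, 0] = (0 6 3 4 9)(1 5)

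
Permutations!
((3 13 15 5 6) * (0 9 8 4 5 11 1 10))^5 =(0 6 1 4 15 9 3 10 5 11 8 13)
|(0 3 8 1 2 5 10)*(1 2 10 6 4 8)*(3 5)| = 9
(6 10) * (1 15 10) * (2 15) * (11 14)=(1 2 15 10 6)(11 14)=[0, 2, 15, 3, 4, 5, 1, 7, 8, 9, 6, 14, 12, 13, 11, 10]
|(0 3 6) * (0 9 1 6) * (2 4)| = 6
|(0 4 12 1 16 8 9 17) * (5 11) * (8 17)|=6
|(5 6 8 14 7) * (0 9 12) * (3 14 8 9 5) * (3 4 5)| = 9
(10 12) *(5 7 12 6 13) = (5 7 12 10 6 13) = [0, 1, 2, 3, 4, 7, 13, 12, 8, 9, 6, 11, 10, 5]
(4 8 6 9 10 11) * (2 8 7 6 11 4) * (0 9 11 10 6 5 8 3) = (0 9 6 11 2 3)(4 7 5 8 10) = [9, 1, 3, 0, 7, 8, 11, 5, 10, 6, 4, 2]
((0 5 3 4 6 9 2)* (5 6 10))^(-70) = (0 9)(2 6)(3 10)(4 5)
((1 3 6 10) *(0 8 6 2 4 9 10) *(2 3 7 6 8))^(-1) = (0 6 7 1 10 9 4 2)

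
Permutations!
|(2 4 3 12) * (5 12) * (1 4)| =6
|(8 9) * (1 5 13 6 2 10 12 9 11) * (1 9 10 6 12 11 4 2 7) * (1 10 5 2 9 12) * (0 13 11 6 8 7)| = |(0 13 1 2 8 4 9 7 10 6)(5 11 12)| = 30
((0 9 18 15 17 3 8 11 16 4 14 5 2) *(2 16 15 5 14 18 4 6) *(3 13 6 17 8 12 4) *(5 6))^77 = (0 18 3 2 4 9 6 12)(5 16 17 13)(8 15 11)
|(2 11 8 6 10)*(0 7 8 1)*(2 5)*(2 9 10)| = |(0 7 8 6 2 11 1)(5 9 10)| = 21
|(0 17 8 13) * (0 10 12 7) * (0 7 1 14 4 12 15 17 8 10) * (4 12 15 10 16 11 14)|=24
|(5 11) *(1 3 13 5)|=|(1 3 13 5 11)|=5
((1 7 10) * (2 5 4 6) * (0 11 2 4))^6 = (0 2)(5 11)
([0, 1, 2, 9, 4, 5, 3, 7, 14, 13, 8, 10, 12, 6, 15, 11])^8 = (8 11 14 10 15)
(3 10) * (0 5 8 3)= (0 5 8 3 10)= [5, 1, 2, 10, 4, 8, 6, 7, 3, 9, 0]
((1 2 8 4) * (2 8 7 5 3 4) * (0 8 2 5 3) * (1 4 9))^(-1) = (0 5 8)(1 9 3 7 2)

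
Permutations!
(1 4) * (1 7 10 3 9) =(1 4 7 10 3 9) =[0, 4, 2, 9, 7, 5, 6, 10, 8, 1, 3]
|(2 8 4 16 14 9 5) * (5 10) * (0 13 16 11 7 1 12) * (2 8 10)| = 14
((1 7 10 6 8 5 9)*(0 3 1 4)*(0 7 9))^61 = (0 3 1 9 4 7 10 6 8 5)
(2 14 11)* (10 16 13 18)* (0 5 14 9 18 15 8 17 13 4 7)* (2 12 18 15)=(0 5 14 11 12 18 10 16 4 7)(2 9 15 8 17 13)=[5, 1, 9, 3, 7, 14, 6, 0, 17, 15, 16, 12, 18, 2, 11, 8, 4, 13, 10]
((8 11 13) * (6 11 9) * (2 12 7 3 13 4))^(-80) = (13)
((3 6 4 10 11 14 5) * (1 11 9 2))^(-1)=(1 2 9 10 4 6 3 5 14 11)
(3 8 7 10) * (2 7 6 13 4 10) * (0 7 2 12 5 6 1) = (0 7 12 5 6 13 4 10 3 8 1) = [7, 0, 2, 8, 10, 6, 13, 12, 1, 9, 3, 11, 5, 4]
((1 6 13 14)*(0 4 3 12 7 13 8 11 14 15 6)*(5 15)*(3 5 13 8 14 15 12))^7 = (0 15 12 1 11 5 14 8 4 6 7)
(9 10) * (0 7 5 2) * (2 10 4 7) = [2, 1, 0, 3, 7, 10, 6, 5, 8, 4, 9] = (0 2)(4 7 5 10 9)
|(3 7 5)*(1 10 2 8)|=12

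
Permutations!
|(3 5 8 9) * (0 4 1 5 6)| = 8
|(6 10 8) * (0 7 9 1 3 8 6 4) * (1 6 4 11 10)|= 10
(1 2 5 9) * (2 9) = (1 9)(2 5) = [0, 9, 5, 3, 4, 2, 6, 7, 8, 1]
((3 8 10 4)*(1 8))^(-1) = ((1 8 10 4 3))^(-1) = (1 3 4 10 8)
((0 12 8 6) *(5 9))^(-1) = ((0 12 8 6)(5 9))^(-1) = (0 6 8 12)(5 9)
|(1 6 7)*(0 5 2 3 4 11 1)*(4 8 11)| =9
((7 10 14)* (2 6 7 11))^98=(2 7 14)(6 10 11)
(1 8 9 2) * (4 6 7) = (1 8 9 2)(4 6 7) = [0, 8, 1, 3, 6, 5, 7, 4, 9, 2]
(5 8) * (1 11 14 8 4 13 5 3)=(1 11 14 8 3)(4 13 5)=[0, 11, 2, 1, 13, 4, 6, 7, 3, 9, 10, 14, 12, 5, 8]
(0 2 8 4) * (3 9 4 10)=(0 2 8 10 3 9 4)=[2, 1, 8, 9, 0, 5, 6, 7, 10, 4, 3]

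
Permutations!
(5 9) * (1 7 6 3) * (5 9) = (9)(1 7 6 3) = [0, 7, 2, 1, 4, 5, 3, 6, 8, 9]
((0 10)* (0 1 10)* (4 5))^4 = ((1 10)(4 5))^4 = (10)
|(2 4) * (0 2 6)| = 4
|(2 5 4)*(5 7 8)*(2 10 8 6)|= |(2 7 6)(4 10 8 5)|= 12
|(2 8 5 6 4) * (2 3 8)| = 5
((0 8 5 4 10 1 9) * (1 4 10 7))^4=(0 4)(1 5)(7 8)(9 10)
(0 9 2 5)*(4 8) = (0 9 2 5)(4 8) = [9, 1, 5, 3, 8, 0, 6, 7, 4, 2]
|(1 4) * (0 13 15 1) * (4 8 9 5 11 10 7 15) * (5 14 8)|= |(0 13 4)(1 5 11 10 7 15)(8 9 14)|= 6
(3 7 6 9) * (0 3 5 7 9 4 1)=(0 3 9 5 7 6 4 1)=[3, 0, 2, 9, 1, 7, 4, 6, 8, 5]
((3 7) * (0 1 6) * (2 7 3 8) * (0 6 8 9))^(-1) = ((0 1 8 2 7 9))^(-1) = (0 9 7 2 8 1)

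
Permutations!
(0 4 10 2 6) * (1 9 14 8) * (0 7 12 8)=(0 4 10 2 6 7 12 8 1 9 14)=[4, 9, 6, 3, 10, 5, 7, 12, 1, 14, 2, 11, 8, 13, 0]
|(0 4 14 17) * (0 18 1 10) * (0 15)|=|(0 4 14 17 18 1 10 15)|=8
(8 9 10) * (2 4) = (2 4)(8 9 10) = [0, 1, 4, 3, 2, 5, 6, 7, 9, 10, 8]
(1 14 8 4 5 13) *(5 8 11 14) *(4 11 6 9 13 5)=(1 4 8 11 14 6 9 13)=[0, 4, 2, 3, 8, 5, 9, 7, 11, 13, 10, 14, 12, 1, 6]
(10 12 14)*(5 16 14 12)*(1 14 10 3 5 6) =(1 14 3 5 16 10 6) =[0, 14, 2, 5, 4, 16, 1, 7, 8, 9, 6, 11, 12, 13, 3, 15, 10]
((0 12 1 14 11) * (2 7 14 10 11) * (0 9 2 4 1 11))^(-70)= ((0 12 11 9 2 7 14 4 1 10))^(-70)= (14)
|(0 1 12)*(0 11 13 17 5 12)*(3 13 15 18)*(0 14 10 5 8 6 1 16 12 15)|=44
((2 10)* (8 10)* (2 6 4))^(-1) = (2 4 6 10 8)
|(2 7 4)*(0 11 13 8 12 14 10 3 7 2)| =10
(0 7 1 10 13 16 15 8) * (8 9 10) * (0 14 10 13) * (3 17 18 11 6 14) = (0 7 1 8 3 17 18 11 6 14 10)(9 13 16 15) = [7, 8, 2, 17, 4, 5, 14, 1, 3, 13, 0, 6, 12, 16, 10, 9, 15, 18, 11]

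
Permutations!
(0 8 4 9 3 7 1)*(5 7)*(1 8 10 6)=(0 10 6 1)(3 5 7 8 4 9)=[10, 0, 2, 5, 9, 7, 1, 8, 4, 3, 6]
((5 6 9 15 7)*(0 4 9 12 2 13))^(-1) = (0 13 2 12 6 5 7 15 9 4)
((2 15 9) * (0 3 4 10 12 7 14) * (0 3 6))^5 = ((0 6)(2 15 9)(3 4 10 12 7 14))^5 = (0 6)(2 9 15)(3 14 7 12 10 4)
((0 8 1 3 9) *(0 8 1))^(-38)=((0 1 3 9 8))^(-38)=(0 3 8 1 9)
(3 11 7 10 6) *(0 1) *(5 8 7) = (0 1)(3 11 5 8 7 10 6) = [1, 0, 2, 11, 4, 8, 3, 10, 7, 9, 6, 5]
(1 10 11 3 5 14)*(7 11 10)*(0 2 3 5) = (0 2 3)(1 7 11 5 14) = [2, 7, 3, 0, 4, 14, 6, 11, 8, 9, 10, 5, 12, 13, 1]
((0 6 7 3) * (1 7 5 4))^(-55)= (0 6 5 4 1 7 3)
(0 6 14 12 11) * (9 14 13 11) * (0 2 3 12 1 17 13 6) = [0, 17, 3, 12, 4, 5, 6, 7, 8, 14, 10, 2, 9, 11, 1, 15, 16, 13] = (1 17 13 11 2 3 12 9 14)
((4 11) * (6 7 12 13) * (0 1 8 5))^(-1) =((0 1 8 5)(4 11)(6 7 12 13))^(-1) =(0 5 8 1)(4 11)(6 13 12 7)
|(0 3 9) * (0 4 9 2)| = 6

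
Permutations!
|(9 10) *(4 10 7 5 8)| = 6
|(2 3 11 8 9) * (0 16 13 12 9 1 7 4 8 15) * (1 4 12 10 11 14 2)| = 12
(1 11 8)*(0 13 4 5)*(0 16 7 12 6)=(0 13 4 5 16 7 12 6)(1 11 8)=[13, 11, 2, 3, 5, 16, 0, 12, 1, 9, 10, 8, 6, 4, 14, 15, 7]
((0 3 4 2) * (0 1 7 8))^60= (0 1 3 7 4 8 2)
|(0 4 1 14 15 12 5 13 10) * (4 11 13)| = 12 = |(0 11 13 10)(1 14 15 12 5 4)|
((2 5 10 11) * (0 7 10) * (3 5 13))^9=((0 7 10 11 2 13 3 5))^9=(0 7 10 11 2 13 3 5)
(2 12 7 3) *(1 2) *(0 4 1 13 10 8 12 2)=[4, 0, 2, 13, 1, 5, 6, 3, 12, 9, 8, 11, 7, 10]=(0 4 1)(3 13 10 8 12 7)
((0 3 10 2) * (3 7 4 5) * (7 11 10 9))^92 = (11)(3 7 5 9 4)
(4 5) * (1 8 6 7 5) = (1 8 6 7 5 4) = [0, 8, 2, 3, 1, 4, 7, 5, 6]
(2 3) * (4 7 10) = (2 3)(4 7 10) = [0, 1, 3, 2, 7, 5, 6, 10, 8, 9, 4]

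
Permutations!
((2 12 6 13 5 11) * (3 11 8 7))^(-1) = (2 11 3 7 8 5 13 6 12)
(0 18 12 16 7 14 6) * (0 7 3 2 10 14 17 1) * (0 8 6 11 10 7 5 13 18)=(1 8 6 5 13 18 12 16 3 2 7 17)(10 14 11)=[0, 8, 7, 2, 4, 13, 5, 17, 6, 9, 14, 10, 16, 18, 11, 15, 3, 1, 12]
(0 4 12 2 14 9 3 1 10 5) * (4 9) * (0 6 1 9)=(1 10 5 6)(2 14 4 12)(3 9)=[0, 10, 14, 9, 12, 6, 1, 7, 8, 3, 5, 11, 2, 13, 4]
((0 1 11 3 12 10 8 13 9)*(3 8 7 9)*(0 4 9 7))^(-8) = ((0 1 11 8 13 3 12 10)(4 9))^(-8) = (13)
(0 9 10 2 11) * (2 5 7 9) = (0 2 11)(5 7 9 10) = [2, 1, 11, 3, 4, 7, 6, 9, 8, 10, 5, 0]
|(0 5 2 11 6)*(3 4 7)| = |(0 5 2 11 6)(3 4 7)| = 15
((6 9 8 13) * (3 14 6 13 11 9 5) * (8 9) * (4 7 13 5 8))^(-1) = (3 5 13 7 4 11 8 6 14)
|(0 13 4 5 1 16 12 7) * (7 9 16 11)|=|(0 13 4 5 1 11 7)(9 16 12)|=21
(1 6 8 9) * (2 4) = [0, 6, 4, 3, 2, 5, 8, 7, 9, 1] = (1 6 8 9)(2 4)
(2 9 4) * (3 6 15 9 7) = (2 7 3 6 15 9 4) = [0, 1, 7, 6, 2, 5, 15, 3, 8, 4, 10, 11, 12, 13, 14, 9]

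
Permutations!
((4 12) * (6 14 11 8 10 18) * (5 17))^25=((4 12)(5 17)(6 14 11 8 10 18))^25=(4 12)(5 17)(6 14 11 8 10 18)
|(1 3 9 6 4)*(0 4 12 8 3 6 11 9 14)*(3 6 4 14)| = 6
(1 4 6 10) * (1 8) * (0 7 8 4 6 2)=[7, 6, 0, 3, 2, 5, 10, 8, 1, 9, 4]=(0 7 8 1 6 10 4 2)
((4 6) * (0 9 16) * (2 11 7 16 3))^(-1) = (0 16 7 11 2 3 9)(4 6)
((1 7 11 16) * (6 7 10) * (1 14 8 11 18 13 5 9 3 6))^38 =((1 10)(3 6 7 18 13 5 9)(8 11 16 14))^38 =(3 18 9 7 5 6 13)(8 16)(11 14)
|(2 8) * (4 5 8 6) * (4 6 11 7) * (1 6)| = 6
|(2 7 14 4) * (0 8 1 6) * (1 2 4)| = 7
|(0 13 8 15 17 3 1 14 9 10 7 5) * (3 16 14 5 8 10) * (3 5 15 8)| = 12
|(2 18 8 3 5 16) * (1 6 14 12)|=|(1 6 14 12)(2 18 8 3 5 16)|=12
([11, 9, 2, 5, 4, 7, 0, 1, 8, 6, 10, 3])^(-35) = [1, 3, 2, 6, 4, 0, 7, 11, 8, 5, 10, 9]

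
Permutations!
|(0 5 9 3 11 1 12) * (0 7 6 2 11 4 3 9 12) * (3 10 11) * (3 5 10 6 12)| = |(0 10 11 1)(2 5 3 4 6)(7 12)| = 20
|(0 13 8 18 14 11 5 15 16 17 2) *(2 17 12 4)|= |(0 13 8 18 14 11 5 15 16 12 4 2)|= 12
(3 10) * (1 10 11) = (1 10 3 11) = [0, 10, 2, 11, 4, 5, 6, 7, 8, 9, 3, 1]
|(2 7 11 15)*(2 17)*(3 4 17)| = 7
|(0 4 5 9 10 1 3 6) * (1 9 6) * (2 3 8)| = 4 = |(0 4 5 6)(1 8 2 3)(9 10)|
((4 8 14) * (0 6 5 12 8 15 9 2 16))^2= ((0 6 5 12 8 14 4 15 9 2 16))^2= (0 5 8 4 9 16 6 12 14 15 2)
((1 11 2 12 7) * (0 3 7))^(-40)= ((0 3 7 1 11 2 12))^(-40)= (0 7 11 12 3 1 2)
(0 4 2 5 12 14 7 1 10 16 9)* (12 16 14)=(0 4 2 5 16 9)(1 10 14 7)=[4, 10, 5, 3, 2, 16, 6, 1, 8, 0, 14, 11, 12, 13, 7, 15, 9]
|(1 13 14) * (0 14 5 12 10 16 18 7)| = 10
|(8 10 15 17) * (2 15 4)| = 6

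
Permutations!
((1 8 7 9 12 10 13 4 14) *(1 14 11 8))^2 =(14)(4 8 9 10)(7 12 13 11)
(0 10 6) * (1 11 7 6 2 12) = (0 10 2 12 1 11 7 6) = [10, 11, 12, 3, 4, 5, 0, 6, 8, 9, 2, 7, 1]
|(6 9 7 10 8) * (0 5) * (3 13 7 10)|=12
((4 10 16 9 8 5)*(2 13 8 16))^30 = ((2 13 8 5 4 10)(9 16))^30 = (16)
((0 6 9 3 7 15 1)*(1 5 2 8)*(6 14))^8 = (0 2 7 6 1 5 3 14 8 15 9)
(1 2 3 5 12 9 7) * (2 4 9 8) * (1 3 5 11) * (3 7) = (1 4 9 3 11)(2 5 12 8) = [0, 4, 5, 11, 9, 12, 6, 7, 2, 3, 10, 1, 8]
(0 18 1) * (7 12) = (0 18 1)(7 12) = [18, 0, 2, 3, 4, 5, 6, 12, 8, 9, 10, 11, 7, 13, 14, 15, 16, 17, 1]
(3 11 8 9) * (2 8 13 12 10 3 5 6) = (2 8 9 5 6)(3 11 13 12 10) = [0, 1, 8, 11, 4, 6, 2, 7, 9, 5, 3, 13, 10, 12]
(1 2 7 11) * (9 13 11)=[0, 2, 7, 3, 4, 5, 6, 9, 8, 13, 10, 1, 12, 11]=(1 2 7 9 13 11)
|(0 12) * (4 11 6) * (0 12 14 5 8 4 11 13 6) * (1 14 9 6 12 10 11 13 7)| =|(0 9 6 13 12 10 11)(1 14 5 8 4 7)| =42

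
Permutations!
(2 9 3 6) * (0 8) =[8, 1, 9, 6, 4, 5, 2, 7, 0, 3] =(0 8)(2 9 3 6)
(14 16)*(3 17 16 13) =[0, 1, 2, 17, 4, 5, 6, 7, 8, 9, 10, 11, 12, 3, 13, 15, 14, 16] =(3 17 16 14 13)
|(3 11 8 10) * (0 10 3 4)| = 3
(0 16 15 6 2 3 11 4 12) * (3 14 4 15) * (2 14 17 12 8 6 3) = (0 16 2 17 12)(3 11 15)(4 8 6 14) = [16, 1, 17, 11, 8, 5, 14, 7, 6, 9, 10, 15, 0, 13, 4, 3, 2, 12]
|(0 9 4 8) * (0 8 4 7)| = |(0 9 7)| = 3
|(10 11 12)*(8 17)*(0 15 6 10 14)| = |(0 15 6 10 11 12 14)(8 17)| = 14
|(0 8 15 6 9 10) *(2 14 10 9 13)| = 8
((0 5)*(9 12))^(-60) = ((0 5)(9 12))^(-60) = (12)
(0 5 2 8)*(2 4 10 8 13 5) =[2, 1, 13, 3, 10, 4, 6, 7, 0, 9, 8, 11, 12, 5] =(0 2 13 5 4 10 8)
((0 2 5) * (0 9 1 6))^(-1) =(0 6 1 9 5 2)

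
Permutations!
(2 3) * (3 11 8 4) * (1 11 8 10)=(1 11 10)(2 8 4 3)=[0, 11, 8, 2, 3, 5, 6, 7, 4, 9, 1, 10]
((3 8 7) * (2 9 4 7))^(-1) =(2 8 3 7 4 9)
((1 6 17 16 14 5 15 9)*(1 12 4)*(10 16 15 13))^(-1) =(1 4 12 9 15 17 6)(5 14 16 10 13)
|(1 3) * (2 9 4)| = 6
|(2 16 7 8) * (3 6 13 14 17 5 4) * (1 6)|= 8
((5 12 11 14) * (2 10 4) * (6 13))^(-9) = (5 14 11 12)(6 13)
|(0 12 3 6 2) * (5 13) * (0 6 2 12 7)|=|(0 7)(2 6 12 3)(5 13)|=4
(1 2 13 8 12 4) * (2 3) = (1 3 2 13 8 12 4) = [0, 3, 13, 2, 1, 5, 6, 7, 12, 9, 10, 11, 4, 8]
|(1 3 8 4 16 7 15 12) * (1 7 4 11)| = |(1 3 8 11)(4 16)(7 15 12)| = 12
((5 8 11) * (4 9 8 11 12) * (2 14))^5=(2 14)(4 9 8 12)(5 11)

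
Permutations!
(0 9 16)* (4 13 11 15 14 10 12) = [9, 1, 2, 3, 13, 5, 6, 7, 8, 16, 12, 15, 4, 11, 10, 14, 0] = (0 9 16)(4 13 11 15 14 10 12)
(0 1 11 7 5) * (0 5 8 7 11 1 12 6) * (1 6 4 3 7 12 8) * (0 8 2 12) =(0 2 12 4 3 7 1 6 8) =[2, 6, 12, 7, 3, 5, 8, 1, 0, 9, 10, 11, 4]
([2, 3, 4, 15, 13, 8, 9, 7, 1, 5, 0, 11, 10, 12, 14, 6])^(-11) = (0 2 4 13 12 10)(1 6 8 15 5 3 9)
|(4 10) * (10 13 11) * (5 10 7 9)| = |(4 13 11 7 9 5 10)| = 7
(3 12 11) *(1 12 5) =(1 12 11 3 5) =[0, 12, 2, 5, 4, 1, 6, 7, 8, 9, 10, 3, 11]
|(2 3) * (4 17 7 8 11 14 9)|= 14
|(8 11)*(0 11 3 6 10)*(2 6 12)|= |(0 11 8 3 12 2 6 10)|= 8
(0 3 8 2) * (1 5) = (0 3 8 2)(1 5) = [3, 5, 0, 8, 4, 1, 6, 7, 2]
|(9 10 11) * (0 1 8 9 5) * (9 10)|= |(0 1 8 10 11 5)|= 6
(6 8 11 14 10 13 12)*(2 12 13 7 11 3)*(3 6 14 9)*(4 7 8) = (2 12 14 10 8 6 4 7 11 9 3) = [0, 1, 12, 2, 7, 5, 4, 11, 6, 3, 8, 9, 14, 13, 10]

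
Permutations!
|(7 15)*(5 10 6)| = 6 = |(5 10 6)(7 15)|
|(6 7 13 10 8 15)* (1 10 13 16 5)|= |(1 10 8 15 6 7 16 5)|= 8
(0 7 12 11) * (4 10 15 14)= (0 7 12 11)(4 10 15 14)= [7, 1, 2, 3, 10, 5, 6, 12, 8, 9, 15, 0, 11, 13, 4, 14]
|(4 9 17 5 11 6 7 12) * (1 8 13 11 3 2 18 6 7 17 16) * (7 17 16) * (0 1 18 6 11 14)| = 40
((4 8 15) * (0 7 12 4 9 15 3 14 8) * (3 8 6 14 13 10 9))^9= ((0 7 12 4)(3 13 10 9 15)(6 14))^9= (0 7 12 4)(3 15 9 10 13)(6 14)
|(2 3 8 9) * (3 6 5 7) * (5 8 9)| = 7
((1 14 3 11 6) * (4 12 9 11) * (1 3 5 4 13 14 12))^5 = (1 3)(4 6)(5 11)(9 14)(12 13) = ((1 12 9 11 6 3 13 14 5 4))^5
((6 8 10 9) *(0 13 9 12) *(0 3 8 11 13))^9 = (3 8 10 12)(6 11 13 9)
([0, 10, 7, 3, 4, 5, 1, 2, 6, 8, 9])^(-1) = [0, 6, 7, 3, 4, 5, 8, 2, 9, 10, 1]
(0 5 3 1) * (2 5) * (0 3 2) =(1 3)(2 5) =[0, 3, 5, 1, 4, 2]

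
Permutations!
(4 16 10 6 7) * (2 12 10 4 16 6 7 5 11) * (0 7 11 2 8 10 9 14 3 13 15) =(0 7 16 4 6 5 2 12 9 14 3 13 15)(8 10 11) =[7, 1, 12, 13, 6, 2, 5, 16, 10, 14, 11, 8, 9, 15, 3, 0, 4]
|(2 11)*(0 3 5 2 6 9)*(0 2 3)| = |(2 11 6 9)(3 5)| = 4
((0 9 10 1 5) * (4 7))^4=(0 5 1 10 9)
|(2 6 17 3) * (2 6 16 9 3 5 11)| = 8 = |(2 16 9 3 6 17 5 11)|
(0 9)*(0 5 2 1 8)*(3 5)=(0 9 3 5 2 1 8)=[9, 8, 1, 5, 4, 2, 6, 7, 0, 3]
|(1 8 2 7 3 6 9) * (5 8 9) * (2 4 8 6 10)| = 4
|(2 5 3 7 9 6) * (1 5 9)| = 12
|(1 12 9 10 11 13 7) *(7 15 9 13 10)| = 6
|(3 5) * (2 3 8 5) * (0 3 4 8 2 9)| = |(0 3 9)(2 4 8 5)| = 12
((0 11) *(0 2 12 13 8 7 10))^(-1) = (0 10 7 8 13 12 2 11)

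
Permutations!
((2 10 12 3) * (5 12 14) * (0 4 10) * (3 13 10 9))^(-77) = ((0 4 9 3 2)(5 12 13 10 14))^(-77) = (0 3 4 2 9)(5 10 12 14 13)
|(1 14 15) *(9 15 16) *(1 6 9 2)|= 12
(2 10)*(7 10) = (2 7 10) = [0, 1, 7, 3, 4, 5, 6, 10, 8, 9, 2]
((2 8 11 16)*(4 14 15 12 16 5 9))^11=(2 8 11 5 9 4 14 15 12 16)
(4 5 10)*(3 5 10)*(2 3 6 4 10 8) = [0, 1, 3, 5, 8, 6, 4, 7, 2, 9, 10] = (10)(2 3 5 6 4 8)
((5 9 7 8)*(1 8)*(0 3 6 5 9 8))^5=((0 3 6 5 8 9 7 1))^5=(0 9 6 1 8 3 7 5)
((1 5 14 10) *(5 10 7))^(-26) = ((1 10)(5 14 7))^(-26) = (5 14 7)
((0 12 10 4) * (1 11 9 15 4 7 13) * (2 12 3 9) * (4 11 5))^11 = (0 5 13 10 2 15 3 4 1 7 12 11 9)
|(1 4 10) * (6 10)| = 4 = |(1 4 6 10)|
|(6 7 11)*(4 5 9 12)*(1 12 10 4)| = |(1 12)(4 5 9 10)(6 7 11)| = 12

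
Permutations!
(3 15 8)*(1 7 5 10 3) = (1 7 5 10 3 15 8) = [0, 7, 2, 15, 4, 10, 6, 5, 1, 9, 3, 11, 12, 13, 14, 8]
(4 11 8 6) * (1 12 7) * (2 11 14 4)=(1 12 7)(2 11 8 6)(4 14)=[0, 12, 11, 3, 14, 5, 2, 1, 6, 9, 10, 8, 7, 13, 4]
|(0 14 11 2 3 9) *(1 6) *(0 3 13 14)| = |(1 6)(2 13 14 11)(3 9)| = 4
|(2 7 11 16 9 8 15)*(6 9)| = |(2 7 11 16 6 9 8 15)| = 8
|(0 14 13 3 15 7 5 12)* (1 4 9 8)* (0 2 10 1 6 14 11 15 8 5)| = 140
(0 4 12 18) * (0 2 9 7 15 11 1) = [4, 0, 9, 3, 12, 5, 6, 15, 8, 7, 10, 1, 18, 13, 14, 11, 16, 17, 2] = (0 4 12 18 2 9 7 15 11 1)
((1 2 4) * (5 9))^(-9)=(5 9)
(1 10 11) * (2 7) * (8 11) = [0, 10, 7, 3, 4, 5, 6, 2, 11, 9, 8, 1] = (1 10 8 11)(2 7)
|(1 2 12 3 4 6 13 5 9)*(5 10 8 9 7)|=|(1 2 12 3 4 6 13 10 8 9)(5 7)|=10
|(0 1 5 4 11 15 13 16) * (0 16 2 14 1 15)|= 9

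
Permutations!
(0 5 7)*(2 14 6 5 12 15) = [12, 1, 14, 3, 4, 7, 5, 0, 8, 9, 10, 11, 15, 13, 6, 2] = (0 12 15 2 14 6 5 7)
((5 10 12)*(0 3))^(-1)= ((0 3)(5 10 12))^(-1)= (0 3)(5 12 10)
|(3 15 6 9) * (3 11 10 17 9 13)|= 4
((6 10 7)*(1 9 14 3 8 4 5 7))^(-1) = ((1 9 14 3 8 4 5 7 6 10))^(-1) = (1 10 6 7 5 4 8 3 14 9)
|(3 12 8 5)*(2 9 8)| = |(2 9 8 5 3 12)| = 6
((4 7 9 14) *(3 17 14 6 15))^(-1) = (3 15 6 9 7 4 14 17)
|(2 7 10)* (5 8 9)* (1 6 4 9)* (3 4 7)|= |(1 6 7 10 2 3 4 9 5 8)|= 10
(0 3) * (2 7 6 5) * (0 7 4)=(0 3 7 6 5 2 4)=[3, 1, 4, 7, 0, 2, 5, 6]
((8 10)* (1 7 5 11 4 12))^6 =(12)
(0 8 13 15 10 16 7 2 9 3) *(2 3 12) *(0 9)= (0 8 13 15 10 16 7 3 9 12 2)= [8, 1, 0, 9, 4, 5, 6, 3, 13, 12, 16, 11, 2, 15, 14, 10, 7]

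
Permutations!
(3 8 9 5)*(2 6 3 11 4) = (2 6 3 8 9 5 11 4) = [0, 1, 6, 8, 2, 11, 3, 7, 9, 5, 10, 4]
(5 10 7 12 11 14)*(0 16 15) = (0 16 15)(5 10 7 12 11 14) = [16, 1, 2, 3, 4, 10, 6, 12, 8, 9, 7, 14, 11, 13, 5, 0, 15]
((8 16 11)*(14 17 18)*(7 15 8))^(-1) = (7 11 16 8 15)(14 18 17)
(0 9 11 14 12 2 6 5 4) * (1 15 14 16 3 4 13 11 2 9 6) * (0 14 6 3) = [3, 15, 1, 4, 14, 13, 5, 7, 8, 2, 10, 16, 9, 11, 12, 6, 0] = (0 3 4 14 12 9 2 1 15 6 5 13 11 16)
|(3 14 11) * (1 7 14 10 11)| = 3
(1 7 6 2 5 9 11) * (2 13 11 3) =(1 7 6 13 11)(2 5 9 3) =[0, 7, 5, 2, 4, 9, 13, 6, 8, 3, 10, 1, 12, 11]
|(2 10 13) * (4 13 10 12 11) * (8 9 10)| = |(2 12 11 4 13)(8 9 10)| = 15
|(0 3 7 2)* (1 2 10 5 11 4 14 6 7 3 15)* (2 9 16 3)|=|(0 15 1 9 16 3 2)(4 14 6 7 10 5 11)|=7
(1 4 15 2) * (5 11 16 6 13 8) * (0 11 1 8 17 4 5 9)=(0 11 16 6 13 17 4 15 2 8 9)(1 5)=[11, 5, 8, 3, 15, 1, 13, 7, 9, 0, 10, 16, 12, 17, 14, 2, 6, 4]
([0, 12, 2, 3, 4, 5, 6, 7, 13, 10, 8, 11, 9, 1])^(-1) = (1 13 8 10 9 12)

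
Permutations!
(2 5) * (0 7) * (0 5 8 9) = (0 7 5 2 8 9) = [7, 1, 8, 3, 4, 2, 6, 5, 9, 0]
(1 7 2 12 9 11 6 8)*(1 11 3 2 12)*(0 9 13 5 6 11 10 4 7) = (0 9 3 2 1)(4 7 12 13 5 6 8 10) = [9, 0, 1, 2, 7, 6, 8, 12, 10, 3, 4, 11, 13, 5]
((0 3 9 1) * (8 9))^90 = (9)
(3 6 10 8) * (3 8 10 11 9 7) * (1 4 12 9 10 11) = (1 4 12 9 7 3 6)(10 11) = [0, 4, 2, 6, 12, 5, 1, 3, 8, 7, 11, 10, 9]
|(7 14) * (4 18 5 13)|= |(4 18 5 13)(7 14)|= 4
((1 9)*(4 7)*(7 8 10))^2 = (4 10)(7 8)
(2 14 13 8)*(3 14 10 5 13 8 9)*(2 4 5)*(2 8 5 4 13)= (2 10 8 13 9 3 14 5)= [0, 1, 10, 14, 4, 2, 6, 7, 13, 3, 8, 11, 12, 9, 5]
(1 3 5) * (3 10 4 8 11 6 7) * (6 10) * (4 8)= (1 6 7 3 5)(8 11 10)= [0, 6, 2, 5, 4, 1, 7, 3, 11, 9, 8, 10]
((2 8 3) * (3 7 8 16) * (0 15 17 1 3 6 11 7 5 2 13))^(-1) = ((0 15 17 1 3 13)(2 16 6 11 7 8 5))^(-1) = (0 13 3 1 17 15)(2 5 8 7 11 6 16)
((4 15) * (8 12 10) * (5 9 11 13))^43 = ((4 15)(5 9 11 13)(8 12 10))^43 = (4 15)(5 13 11 9)(8 12 10)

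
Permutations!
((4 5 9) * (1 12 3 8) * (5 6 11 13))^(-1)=(1 8 3 12)(4 9 5 13 11 6)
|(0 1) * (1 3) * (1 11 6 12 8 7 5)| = |(0 3 11 6 12 8 7 5 1)| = 9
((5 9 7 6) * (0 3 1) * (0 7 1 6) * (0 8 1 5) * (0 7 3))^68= ((1 3 6 7 8)(5 9))^68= (9)(1 7 3 8 6)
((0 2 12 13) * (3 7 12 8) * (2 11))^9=(0 11 2 8 3 7 12 13)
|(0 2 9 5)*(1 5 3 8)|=7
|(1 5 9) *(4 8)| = |(1 5 9)(4 8)| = 6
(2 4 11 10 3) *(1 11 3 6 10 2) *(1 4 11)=(2 11)(3 4)(6 10)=[0, 1, 11, 4, 3, 5, 10, 7, 8, 9, 6, 2]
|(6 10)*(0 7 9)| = 6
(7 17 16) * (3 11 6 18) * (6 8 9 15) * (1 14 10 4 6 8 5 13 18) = (1 14 10 4 6)(3 11 5 13 18)(7 17 16)(8 9 15) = [0, 14, 2, 11, 6, 13, 1, 17, 9, 15, 4, 5, 12, 18, 10, 8, 7, 16, 3]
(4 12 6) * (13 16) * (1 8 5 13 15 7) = (1 8 5 13 16 15 7)(4 12 6) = [0, 8, 2, 3, 12, 13, 4, 1, 5, 9, 10, 11, 6, 16, 14, 7, 15]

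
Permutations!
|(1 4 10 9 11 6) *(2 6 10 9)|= 7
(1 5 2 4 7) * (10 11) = (1 5 2 4 7)(10 11) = [0, 5, 4, 3, 7, 2, 6, 1, 8, 9, 11, 10]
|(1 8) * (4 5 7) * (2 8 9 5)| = 7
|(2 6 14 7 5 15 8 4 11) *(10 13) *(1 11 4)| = 18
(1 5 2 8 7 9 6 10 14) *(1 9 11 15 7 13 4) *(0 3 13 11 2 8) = (0 3 13 4 1 5 8 11 15 7 2)(6 10 14 9) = [3, 5, 0, 13, 1, 8, 10, 2, 11, 6, 14, 15, 12, 4, 9, 7]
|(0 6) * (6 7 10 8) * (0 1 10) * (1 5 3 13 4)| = 8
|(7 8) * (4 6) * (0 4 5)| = 4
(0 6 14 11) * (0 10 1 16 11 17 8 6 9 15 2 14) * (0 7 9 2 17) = (0 2 14)(1 16 11 10)(6 7 9 15 17 8) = [2, 16, 14, 3, 4, 5, 7, 9, 6, 15, 1, 10, 12, 13, 0, 17, 11, 8]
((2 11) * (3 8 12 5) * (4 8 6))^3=((2 11)(3 6 4 8 12 5))^3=(2 11)(3 8)(4 5)(6 12)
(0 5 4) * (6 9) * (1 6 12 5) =(0 1 6 9 12 5 4) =[1, 6, 2, 3, 0, 4, 9, 7, 8, 12, 10, 11, 5]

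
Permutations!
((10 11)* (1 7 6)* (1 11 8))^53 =(1 8 10 11 6 7) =((1 7 6 11 10 8))^53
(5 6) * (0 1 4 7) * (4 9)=(0 1 9 4 7)(5 6)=[1, 9, 2, 3, 7, 6, 5, 0, 8, 4]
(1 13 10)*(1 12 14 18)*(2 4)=(1 13 10 12 14 18)(2 4)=[0, 13, 4, 3, 2, 5, 6, 7, 8, 9, 12, 11, 14, 10, 18, 15, 16, 17, 1]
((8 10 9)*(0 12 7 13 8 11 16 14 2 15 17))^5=((0 12 7 13 8 10 9 11 16 14 2 15 17))^5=(0 10 2 7 11 17 8 14 12 9 15 13 16)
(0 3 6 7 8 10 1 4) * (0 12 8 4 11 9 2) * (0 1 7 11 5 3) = (1 5 3 6 11 9 2)(4 12 8 10 7) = [0, 5, 1, 6, 12, 3, 11, 4, 10, 2, 7, 9, 8]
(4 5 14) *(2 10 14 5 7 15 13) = (2 10 14 4 7 15 13) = [0, 1, 10, 3, 7, 5, 6, 15, 8, 9, 14, 11, 12, 2, 4, 13]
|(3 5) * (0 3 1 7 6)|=6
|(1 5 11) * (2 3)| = |(1 5 11)(2 3)| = 6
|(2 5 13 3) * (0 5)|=|(0 5 13 3 2)|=5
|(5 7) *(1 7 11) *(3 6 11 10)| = |(1 7 5 10 3 6 11)| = 7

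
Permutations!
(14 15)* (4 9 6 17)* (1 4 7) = (1 4 9 6 17 7)(14 15) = [0, 4, 2, 3, 9, 5, 17, 1, 8, 6, 10, 11, 12, 13, 15, 14, 16, 7]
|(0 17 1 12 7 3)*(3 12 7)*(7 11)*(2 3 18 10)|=10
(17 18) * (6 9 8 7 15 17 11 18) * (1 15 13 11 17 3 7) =(1 15 3 7 13 11 18 17 6 9 8) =[0, 15, 2, 7, 4, 5, 9, 13, 1, 8, 10, 18, 12, 11, 14, 3, 16, 6, 17]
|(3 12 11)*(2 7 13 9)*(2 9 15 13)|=6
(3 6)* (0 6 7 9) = [6, 1, 2, 7, 4, 5, 3, 9, 8, 0] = (0 6 3 7 9)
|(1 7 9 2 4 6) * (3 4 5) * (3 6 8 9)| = 9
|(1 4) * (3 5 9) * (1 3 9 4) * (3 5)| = 2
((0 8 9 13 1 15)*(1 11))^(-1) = (0 15 1 11 13 9 8)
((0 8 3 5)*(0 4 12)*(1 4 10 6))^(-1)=(0 12 4 1 6 10 5 3 8)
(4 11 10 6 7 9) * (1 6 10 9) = (1 6 7)(4 11 9) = [0, 6, 2, 3, 11, 5, 7, 1, 8, 4, 10, 9]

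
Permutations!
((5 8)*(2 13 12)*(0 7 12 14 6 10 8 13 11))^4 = ((0 7 12 2 11)(5 13 14 6 10 8))^4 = (0 11 2 12 7)(5 10 14)(6 13 8)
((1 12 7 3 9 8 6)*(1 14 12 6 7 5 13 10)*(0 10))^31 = (0 13 5 12 14 6 1 10)(3 7 8 9)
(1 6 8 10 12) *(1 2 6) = (2 6 8 10 12) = [0, 1, 6, 3, 4, 5, 8, 7, 10, 9, 12, 11, 2]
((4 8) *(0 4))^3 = ((0 4 8))^3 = (8)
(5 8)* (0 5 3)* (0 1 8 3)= (0 5 3 1 8)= [5, 8, 2, 1, 4, 3, 6, 7, 0]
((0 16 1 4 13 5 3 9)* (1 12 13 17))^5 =(0 3 13 16 9 5 12)(1 17 4)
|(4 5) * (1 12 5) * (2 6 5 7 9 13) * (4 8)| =10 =|(1 12 7 9 13 2 6 5 8 4)|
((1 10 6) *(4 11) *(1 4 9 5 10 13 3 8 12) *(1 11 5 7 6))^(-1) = (1 10 5 4 6 7 9 11 12 8 3 13)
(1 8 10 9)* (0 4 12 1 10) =(0 4 12 1 8)(9 10) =[4, 8, 2, 3, 12, 5, 6, 7, 0, 10, 9, 11, 1]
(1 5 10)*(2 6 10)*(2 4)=[0, 5, 6, 3, 2, 4, 10, 7, 8, 9, 1]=(1 5 4 2 6 10)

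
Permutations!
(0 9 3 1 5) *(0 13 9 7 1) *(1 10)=(0 7 10 1 5 13 9 3)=[7, 5, 2, 0, 4, 13, 6, 10, 8, 3, 1, 11, 12, 9]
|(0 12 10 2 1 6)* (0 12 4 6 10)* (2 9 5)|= |(0 4 6 12)(1 10 9 5 2)|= 20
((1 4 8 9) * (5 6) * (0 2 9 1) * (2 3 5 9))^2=(0 5 9 3 6)(1 8 4)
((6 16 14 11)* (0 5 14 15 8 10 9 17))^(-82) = (0 15 5 8 14 10 11 9 6 17 16)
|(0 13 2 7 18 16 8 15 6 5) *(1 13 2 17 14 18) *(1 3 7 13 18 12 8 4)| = |(0 2 13 17 14 12 8 15 6 5)(1 18 16 4)(3 7)| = 20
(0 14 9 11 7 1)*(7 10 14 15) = [15, 0, 2, 3, 4, 5, 6, 1, 8, 11, 14, 10, 12, 13, 9, 7] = (0 15 7 1)(9 11 10 14)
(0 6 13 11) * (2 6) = (0 2 6 13 11) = [2, 1, 6, 3, 4, 5, 13, 7, 8, 9, 10, 0, 12, 11]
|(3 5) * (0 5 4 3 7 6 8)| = |(0 5 7 6 8)(3 4)| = 10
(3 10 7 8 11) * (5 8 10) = (3 5 8 11)(7 10) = [0, 1, 2, 5, 4, 8, 6, 10, 11, 9, 7, 3]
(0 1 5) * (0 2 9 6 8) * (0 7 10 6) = (0 1 5 2 9)(6 8 7 10) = [1, 5, 9, 3, 4, 2, 8, 10, 7, 0, 6]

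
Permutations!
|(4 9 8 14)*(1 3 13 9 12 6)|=|(1 3 13 9 8 14 4 12 6)|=9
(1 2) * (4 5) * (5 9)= (1 2)(4 9 5)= [0, 2, 1, 3, 9, 4, 6, 7, 8, 5]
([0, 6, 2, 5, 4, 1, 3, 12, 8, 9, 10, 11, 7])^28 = (12)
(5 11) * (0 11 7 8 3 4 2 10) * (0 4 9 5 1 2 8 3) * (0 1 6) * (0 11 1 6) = [1, 2, 10, 9, 8, 7, 11, 3, 6, 5, 4, 0] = (0 1 2 10 4 8 6 11)(3 9 5 7)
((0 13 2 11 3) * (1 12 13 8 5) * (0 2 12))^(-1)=((0 8 5 1)(2 11 3)(12 13))^(-1)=(0 1 5 8)(2 3 11)(12 13)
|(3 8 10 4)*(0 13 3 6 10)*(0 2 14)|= |(0 13 3 8 2 14)(4 6 10)|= 6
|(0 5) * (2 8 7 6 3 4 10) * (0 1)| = 21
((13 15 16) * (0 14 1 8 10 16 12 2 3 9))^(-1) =((0 14 1 8 10 16 13 15 12 2 3 9))^(-1) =(0 9 3 2 12 15 13 16 10 8 1 14)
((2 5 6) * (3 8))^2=((2 5 6)(3 8))^2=(8)(2 6 5)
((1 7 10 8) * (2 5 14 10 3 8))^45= (1 7 3 8)(2 5 14 10)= ((1 7 3 8)(2 5 14 10))^45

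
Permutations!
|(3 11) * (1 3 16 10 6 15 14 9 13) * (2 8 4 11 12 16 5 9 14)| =14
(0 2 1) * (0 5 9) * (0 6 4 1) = (0 2)(1 5 9 6 4) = [2, 5, 0, 3, 1, 9, 4, 7, 8, 6]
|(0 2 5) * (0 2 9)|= |(0 9)(2 5)|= 2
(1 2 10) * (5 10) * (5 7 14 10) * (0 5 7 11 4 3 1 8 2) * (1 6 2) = (0 5 7 14 10 8 1)(2 11 4 3 6) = [5, 0, 11, 6, 3, 7, 2, 14, 1, 9, 8, 4, 12, 13, 10]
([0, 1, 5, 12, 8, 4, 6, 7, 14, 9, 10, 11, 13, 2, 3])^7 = (2 13 12 3 14 8 4 5)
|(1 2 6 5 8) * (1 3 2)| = 5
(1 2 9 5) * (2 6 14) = [0, 6, 9, 3, 4, 1, 14, 7, 8, 5, 10, 11, 12, 13, 2] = (1 6 14 2 9 5)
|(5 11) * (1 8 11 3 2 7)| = 7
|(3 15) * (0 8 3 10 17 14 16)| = 8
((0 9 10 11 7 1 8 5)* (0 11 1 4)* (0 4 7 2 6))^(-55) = (0 6 2 11 5 8 1 10 9)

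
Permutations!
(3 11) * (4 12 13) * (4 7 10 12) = [0, 1, 2, 11, 4, 5, 6, 10, 8, 9, 12, 3, 13, 7] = (3 11)(7 10 12 13)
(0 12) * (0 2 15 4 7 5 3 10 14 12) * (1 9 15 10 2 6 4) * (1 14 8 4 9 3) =(1 3 2 10 8 4 7 5)(6 9 15 14 12) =[0, 3, 10, 2, 7, 1, 9, 5, 4, 15, 8, 11, 6, 13, 12, 14]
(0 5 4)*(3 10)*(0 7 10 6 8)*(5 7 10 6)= (0 7 6 8)(3 5 4 10)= [7, 1, 2, 5, 10, 4, 8, 6, 0, 9, 3]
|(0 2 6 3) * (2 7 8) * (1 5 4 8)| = |(0 7 1 5 4 8 2 6 3)| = 9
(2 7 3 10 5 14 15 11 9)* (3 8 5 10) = (2 7 8 5 14 15 11 9) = [0, 1, 7, 3, 4, 14, 6, 8, 5, 2, 10, 9, 12, 13, 15, 11]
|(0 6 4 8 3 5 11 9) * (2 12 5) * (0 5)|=|(0 6 4 8 3 2 12)(5 11 9)|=21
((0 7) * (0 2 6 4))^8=(0 6 7 4 2)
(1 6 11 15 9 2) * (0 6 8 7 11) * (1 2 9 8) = (0 6)(7 11 15 8) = [6, 1, 2, 3, 4, 5, 0, 11, 7, 9, 10, 15, 12, 13, 14, 8]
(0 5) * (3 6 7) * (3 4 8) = (0 5)(3 6 7 4 8) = [5, 1, 2, 6, 8, 0, 7, 4, 3]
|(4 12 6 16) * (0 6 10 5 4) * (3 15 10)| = 6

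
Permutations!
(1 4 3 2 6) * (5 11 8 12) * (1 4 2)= (1 2 6 4 3)(5 11 8 12)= [0, 2, 6, 1, 3, 11, 4, 7, 12, 9, 10, 8, 5]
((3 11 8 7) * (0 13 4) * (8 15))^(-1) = ((0 13 4)(3 11 15 8 7))^(-1) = (0 4 13)(3 7 8 15 11)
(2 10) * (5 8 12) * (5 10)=(2 5 8 12 10)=[0, 1, 5, 3, 4, 8, 6, 7, 12, 9, 2, 11, 10]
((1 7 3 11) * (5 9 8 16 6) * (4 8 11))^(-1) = ((1 7 3 4 8 16 6 5 9 11))^(-1) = (1 11 9 5 6 16 8 4 3 7)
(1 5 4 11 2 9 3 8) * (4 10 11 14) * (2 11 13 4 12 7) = (1 5 10 13 4 14 12 7 2 9 3 8) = [0, 5, 9, 8, 14, 10, 6, 2, 1, 3, 13, 11, 7, 4, 12]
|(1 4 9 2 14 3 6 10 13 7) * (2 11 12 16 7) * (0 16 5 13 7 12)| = |(0 16 12 5 13 2 14 3 6 10 7 1 4 9 11)| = 15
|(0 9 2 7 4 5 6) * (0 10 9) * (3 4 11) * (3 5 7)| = |(2 3 4 7 11 5 6 10 9)| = 9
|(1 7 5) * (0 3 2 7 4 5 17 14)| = 6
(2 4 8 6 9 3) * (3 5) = [0, 1, 4, 2, 8, 3, 9, 7, 6, 5] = (2 4 8 6 9 5 3)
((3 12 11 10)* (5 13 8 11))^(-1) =(3 10 11 8 13 5 12)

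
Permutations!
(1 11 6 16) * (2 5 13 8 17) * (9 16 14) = (1 11 6 14 9 16)(2 5 13 8 17) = [0, 11, 5, 3, 4, 13, 14, 7, 17, 16, 10, 6, 12, 8, 9, 15, 1, 2]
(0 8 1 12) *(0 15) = (0 8 1 12 15) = [8, 12, 2, 3, 4, 5, 6, 7, 1, 9, 10, 11, 15, 13, 14, 0]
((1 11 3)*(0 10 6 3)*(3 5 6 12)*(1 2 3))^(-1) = ((0 10 12 1 11)(2 3)(5 6))^(-1) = (0 11 1 12 10)(2 3)(5 6)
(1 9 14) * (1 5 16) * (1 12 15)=(1 9 14 5 16 12 15)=[0, 9, 2, 3, 4, 16, 6, 7, 8, 14, 10, 11, 15, 13, 5, 1, 12]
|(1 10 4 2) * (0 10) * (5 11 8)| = |(0 10 4 2 1)(5 11 8)| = 15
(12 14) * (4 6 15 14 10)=(4 6 15 14 12 10)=[0, 1, 2, 3, 6, 5, 15, 7, 8, 9, 4, 11, 10, 13, 12, 14]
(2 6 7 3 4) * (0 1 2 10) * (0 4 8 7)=(0 1 2 6)(3 8 7)(4 10)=[1, 2, 6, 8, 10, 5, 0, 3, 7, 9, 4]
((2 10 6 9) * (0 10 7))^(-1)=((0 10 6 9 2 7))^(-1)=(0 7 2 9 6 10)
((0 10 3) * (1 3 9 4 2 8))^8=((0 10 9 4 2 8 1 3))^8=(10)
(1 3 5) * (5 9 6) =[0, 3, 2, 9, 4, 1, 5, 7, 8, 6] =(1 3 9 6 5)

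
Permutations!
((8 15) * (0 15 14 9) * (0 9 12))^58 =((0 15 8 14 12))^58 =(0 14 15 12 8)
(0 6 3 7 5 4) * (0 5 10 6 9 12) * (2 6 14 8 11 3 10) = (0 9 12)(2 6 10 14 8 11 3 7)(4 5) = [9, 1, 6, 7, 5, 4, 10, 2, 11, 12, 14, 3, 0, 13, 8]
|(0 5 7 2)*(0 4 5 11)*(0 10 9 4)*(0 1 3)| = |(0 11 10 9 4 5 7 2 1 3)| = 10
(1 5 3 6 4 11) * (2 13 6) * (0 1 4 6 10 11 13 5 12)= (0 1 12)(2 5 3)(4 13 10 11)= [1, 12, 5, 2, 13, 3, 6, 7, 8, 9, 11, 4, 0, 10]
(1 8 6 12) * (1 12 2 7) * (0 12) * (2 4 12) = [2, 8, 7, 3, 12, 5, 4, 1, 6, 9, 10, 11, 0] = (0 2 7 1 8 6 4 12)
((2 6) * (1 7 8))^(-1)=(1 8 7)(2 6)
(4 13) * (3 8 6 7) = (3 8 6 7)(4 13) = [0, 1, 2, 8, 13, 5, 7, 3, 6, 9, 10, 11, 12, 4]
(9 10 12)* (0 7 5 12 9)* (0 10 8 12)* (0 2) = (0 7 5 2)(8 12 10 9) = [7, 1, 0, 3, 4, 2, 6, 5, 12, 8, 9, 11, 10]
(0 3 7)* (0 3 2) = (0 2)(3 7) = [2, 1, 0, 7, 4, 5, 6, 3]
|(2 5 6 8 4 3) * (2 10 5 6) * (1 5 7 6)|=|(1 5 2)(3 10 7 6 8 4)|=6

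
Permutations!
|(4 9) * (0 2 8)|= 6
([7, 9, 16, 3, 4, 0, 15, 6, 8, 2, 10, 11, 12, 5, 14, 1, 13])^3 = [15, 16, 5, 3, 4, 6, 9, 1, 8, 13, 10, 11, 12, 7, 14, 2, 0]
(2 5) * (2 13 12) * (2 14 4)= (2 5 13 12 14 4)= [0, 1, 5, 3, 2, 13, 6, 7, 8, 9, 10, 11, 14, 12, 4]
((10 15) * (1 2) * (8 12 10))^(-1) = ((1 2)(8 12 10 15))^(-1) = (1 2)(8 15 10 12)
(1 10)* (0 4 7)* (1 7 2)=(0 4 2 1 10 7)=[4, 10, 1, 3, 2, 5, 6, 0, 8, 9, 7]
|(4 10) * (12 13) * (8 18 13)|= 4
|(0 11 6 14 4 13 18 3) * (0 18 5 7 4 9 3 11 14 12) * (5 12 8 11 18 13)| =|(18)(0 14 9 3 13 12)(4 5 7)(6 8 11)| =6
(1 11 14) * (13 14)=(1 11 13 14)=[0, 11, 2, 3, 4, 5, 6, 7, 8, 9, 10, 13, 12, 14, 1]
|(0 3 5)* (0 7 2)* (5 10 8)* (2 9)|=|(0 3 10 8 5 7 9 2)|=8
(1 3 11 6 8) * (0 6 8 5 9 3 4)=[6, 4, 2, 11, 0, 9, 5, 7, 1, 3, 10, 8]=(0 6 5 9 3 11 8 1 4)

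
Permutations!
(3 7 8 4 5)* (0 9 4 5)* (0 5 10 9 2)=(0 2)(3 7 8 10 9 4 5)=[2, 1, 0, 7, 5, 3, 6, 8, 10, 4, 9]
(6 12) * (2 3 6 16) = (2 3 6 12 16) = [0, 1, 3, 6, 4, 5, 12, 7, 8, 9, 10, 11, 16, 13, 14, 15, 2]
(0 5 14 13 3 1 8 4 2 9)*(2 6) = (0 5 14 13 3 1 8 4 6 2 9) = [5, 8, 9, 1, 6, 14, 2, 7, 4, 0, 10, 11, 12, 3, 13]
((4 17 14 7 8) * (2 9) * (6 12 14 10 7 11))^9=(2 9)(4 8 7 10 17)(6 12 14 11)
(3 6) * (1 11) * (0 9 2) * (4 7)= (0 9 2)(1 11)(3 6)(4 7)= [9, 11, 0, 6, 7, 5, 3, 4, 8, 2, 10, 1]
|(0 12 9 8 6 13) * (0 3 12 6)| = |(0 6 13 3 12 9 8)| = 7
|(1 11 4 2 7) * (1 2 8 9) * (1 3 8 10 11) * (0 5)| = 6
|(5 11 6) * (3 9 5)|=5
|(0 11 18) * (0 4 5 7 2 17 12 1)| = 10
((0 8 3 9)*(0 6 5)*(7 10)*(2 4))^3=(0 9)(2 4)(3 5)(6 8)(7 10)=((0 8 3 9 6 5)(2 4)(7 10))^3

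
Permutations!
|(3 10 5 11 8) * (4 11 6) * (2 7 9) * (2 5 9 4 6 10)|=|(2 7 4 11 8 3)(5 10 9)|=6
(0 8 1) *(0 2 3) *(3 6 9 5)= (0 8 1 2 6 9 5 3)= [8, 2, 6, 0, 4, 3, 9, 7, 1, 5]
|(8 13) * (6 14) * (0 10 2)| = |(0 10 2)(6 14)(8 13)| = 6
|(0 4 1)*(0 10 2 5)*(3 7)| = 6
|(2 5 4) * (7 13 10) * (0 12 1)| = |(0 12 1)(2 5 4)(7 13 10)| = 3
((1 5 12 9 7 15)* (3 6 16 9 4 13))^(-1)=(1 15 7 9 16 6 3 13 4 12 5)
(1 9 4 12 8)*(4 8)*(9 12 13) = [0, 12, 2, 3, 13, 5, 6, 7, 1, 8, 10, 11, 4, 9] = (1 12 4 13 9 8)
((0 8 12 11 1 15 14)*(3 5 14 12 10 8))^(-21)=((0 3 5 14)(1 15 12 11)(8 10))^(-21)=(0 14 5 3)(1 11 12 15)(8 10)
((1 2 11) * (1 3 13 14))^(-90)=((1 2 11 3 13 14))^(-90)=(14)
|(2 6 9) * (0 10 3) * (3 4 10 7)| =|(0 7 3)(2 6 9)(4 10)| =6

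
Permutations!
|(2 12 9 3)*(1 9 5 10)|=7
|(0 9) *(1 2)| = 2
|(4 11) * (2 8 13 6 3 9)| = |(2 8 13 6 3 9)(4 11)| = 6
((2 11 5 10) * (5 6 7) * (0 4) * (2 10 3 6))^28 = ((0 4)(2 11)(3 6 7 5))^28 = (11)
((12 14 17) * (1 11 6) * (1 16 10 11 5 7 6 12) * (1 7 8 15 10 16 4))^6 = (1 12)(4 11)(5 14)(6 10)(7 15)(8 17)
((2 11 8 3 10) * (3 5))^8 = ((2 11 8 5 3 10))^8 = (2 8 3)(5 10 11)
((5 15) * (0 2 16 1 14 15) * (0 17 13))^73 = ((0 2 16 1 14 15 5 17 13))^73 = (0 2 16 1 14 15 5 17 13)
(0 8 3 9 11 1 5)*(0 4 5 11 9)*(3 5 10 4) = (0 8 5 3)(1 11)(4 10) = [8, 11, 2, 0, 10, 3, 6, 7, 5, 9, 4, 1]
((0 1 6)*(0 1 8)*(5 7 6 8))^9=((0 5 7 6 1 8))^9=(0 6)(1 5)(7 8)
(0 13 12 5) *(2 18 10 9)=(0 13 12 5)(2 18 10 9)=[13, 1, 18, 3, 4, 0, 6, 7, 8, 2, 9, 11, 5, 12, 14, 15, 16, 17, 10]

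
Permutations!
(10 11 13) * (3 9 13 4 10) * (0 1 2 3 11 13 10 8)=(0 1 2 3 9 10 13 11 4 8)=[1, 2, 3, 9, 8, 5, 6, 7, 0, 10, 13, 4, 12, 11]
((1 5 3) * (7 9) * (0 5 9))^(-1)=((0 5 3 1 9 7))^(-1)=(0 7 9 1 3 5)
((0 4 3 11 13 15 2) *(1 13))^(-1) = (0 2 15 13 1 11 3 4)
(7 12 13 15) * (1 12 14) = (1 12 13 15 7 14) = [0, 12, 2, 3, 4, 5, 6, 14, 8, 9, 10, 11, 13, 15, 1, 7]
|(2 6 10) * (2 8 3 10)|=|(2 6)(3 10 8)|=6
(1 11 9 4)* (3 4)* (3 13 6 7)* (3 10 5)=(1 11 9 13 6 7 10 5 3 4)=[0, 11, 2, 4, 1, 3, 7, 10, 8, 13, 5, 9, 12, 6]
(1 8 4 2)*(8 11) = (1 11 8 4 2) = [0, 11, 1, 3, 2, 5, 6, 7, 4, 9, 10, 8]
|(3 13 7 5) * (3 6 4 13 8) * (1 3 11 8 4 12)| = 8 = |(1 3 4 13 7 5 6 12)(8 11)|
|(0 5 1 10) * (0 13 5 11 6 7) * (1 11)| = 8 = |(0 1 10 13 5 11 6 7)|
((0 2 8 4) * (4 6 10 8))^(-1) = (0 4 2)(6 8 10)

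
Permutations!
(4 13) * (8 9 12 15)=(4 13)(8 9 12 15)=[0, 1, 2, 3, 13, 5, 6, 7, 9, 12, 10, 11, 15, 4, 14, 8]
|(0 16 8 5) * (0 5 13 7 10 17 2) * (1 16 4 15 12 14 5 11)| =15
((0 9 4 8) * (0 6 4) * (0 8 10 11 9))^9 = (4 9)(6 11)(8 10)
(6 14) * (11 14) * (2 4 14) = [0, 1, 4, 3, 14, 5, 11, 7, 8, 9, 10, 2, 12, 13, 6] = (2 4 14 6 11)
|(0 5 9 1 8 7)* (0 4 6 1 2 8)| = |(0 5 9 2 8 7 4 6 1)| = 9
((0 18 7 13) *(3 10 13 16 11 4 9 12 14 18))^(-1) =((0 3 10 13)(4 9 12 14 18 7 16 11))^(-1) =(0 13 10 3)(4 11 16 7 18 14 12 9)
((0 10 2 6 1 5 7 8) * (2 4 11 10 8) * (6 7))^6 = (11)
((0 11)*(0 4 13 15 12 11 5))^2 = ((0 5)(4 13 15 12 11))^2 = (4 15 11 13 12)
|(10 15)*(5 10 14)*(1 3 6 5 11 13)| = |(1 3 6 5 10 15 14 11 13)| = 9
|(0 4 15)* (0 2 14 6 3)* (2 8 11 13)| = 10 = |(0 4 15 8 11 13 2 14 6 3)|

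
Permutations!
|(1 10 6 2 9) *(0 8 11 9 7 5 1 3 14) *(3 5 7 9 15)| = 6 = |(0 8 11 15 3 14)(1 10 6 2 9 5)|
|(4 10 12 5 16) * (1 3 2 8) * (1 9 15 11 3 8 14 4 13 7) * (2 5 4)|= |(1 8 9 15 11 3 5 16 13 7)(2 14)(4 10 12)|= 30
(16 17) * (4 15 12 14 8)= (4 15 12 14 8)(16 17)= [0, 1, 2, 3, 15, 5, 6, 7, 4, 9, 10, 11, 14, 13, 8, 12, 17, 16]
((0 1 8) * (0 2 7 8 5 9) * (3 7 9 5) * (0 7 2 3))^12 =((0 1)(2 9 7 8 3))^12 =(2 7 3 9 8)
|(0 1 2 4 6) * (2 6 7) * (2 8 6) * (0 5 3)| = |(0 1 2 4 7 8 6 5 3)| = 9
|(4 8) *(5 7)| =|(4 8)(5 7)| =2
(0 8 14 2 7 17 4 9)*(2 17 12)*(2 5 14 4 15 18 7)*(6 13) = [8, 1, 2, 3, 9, 14, 13, 12, 4, 0, 10, 11, 5, 6, 17, 18, 16, 15, 7] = (0 8 4 9)(5 14 17 15 18 7 12)(6 13)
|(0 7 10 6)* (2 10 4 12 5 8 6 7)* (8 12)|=14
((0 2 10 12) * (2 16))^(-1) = ((0 16 2 10 12))^(-1) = (0 12 10 2 16)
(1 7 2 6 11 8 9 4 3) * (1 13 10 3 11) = (1 7 2 6)(3 13 10)(4 11 8 9) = [0, 7, 6, 13, 11, 5, 1, 2, 9, 4, 3, 8, 12, 10]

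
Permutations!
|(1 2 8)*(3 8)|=4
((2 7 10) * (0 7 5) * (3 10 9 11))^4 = ((0 7 9 11 3 10 2 5))^4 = (0 3)(2 9)(5 11)(7 10)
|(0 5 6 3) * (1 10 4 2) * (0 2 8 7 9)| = 11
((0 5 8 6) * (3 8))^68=((0 5 3 8 6))^68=(0 8 5 6 3)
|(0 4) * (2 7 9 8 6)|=10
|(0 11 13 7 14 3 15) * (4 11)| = |(0 4 11 13 7 14 3 15)| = 8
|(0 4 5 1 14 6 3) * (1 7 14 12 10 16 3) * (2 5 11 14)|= 30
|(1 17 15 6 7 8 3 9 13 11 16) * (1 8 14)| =|(1 17 15 6 7 14)(3 9 13 11 16 8)| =6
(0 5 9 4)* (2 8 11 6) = (0 5 9 4)(2 8 11 6) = [5, 1, 8, 3, 0, 9, 2, 7, 11, 4, 10, 6]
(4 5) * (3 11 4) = [0, 1, 2, 11, 5, 3, 6, 7, 8, 9, 10, 4] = (3 11 4 5)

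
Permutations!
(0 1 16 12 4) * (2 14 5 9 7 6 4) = (0 1 16 12 2 14 5 9 7 6 4) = [1, 16, 14, 3, 0, 9, 4, 6, 8, 7, 10, 11, 2, 13, 5, 15, 12]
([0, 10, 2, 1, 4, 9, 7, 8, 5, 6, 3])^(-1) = [0, 3, 2, 10, 4, 8, 9, 6, 7, 5, 1]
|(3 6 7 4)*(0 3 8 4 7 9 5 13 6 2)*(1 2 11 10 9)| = 10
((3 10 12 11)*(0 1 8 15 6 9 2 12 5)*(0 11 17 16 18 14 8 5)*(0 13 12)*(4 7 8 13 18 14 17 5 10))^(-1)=(0 2 9 6 15 8 7 4 3 11 5 12 13 14 16 17 18 10 1)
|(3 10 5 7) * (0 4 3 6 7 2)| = |(0 4 3 10 5 2)(6 7)| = 6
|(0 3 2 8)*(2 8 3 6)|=5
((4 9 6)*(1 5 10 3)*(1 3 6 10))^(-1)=(1 5)(4 6 10 9)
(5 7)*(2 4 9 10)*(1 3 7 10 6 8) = [0, 3, 4, 7, 9, 10, 8, 5, 1, 6, 2] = (1 3 7 5 10 2 4 9 6 8)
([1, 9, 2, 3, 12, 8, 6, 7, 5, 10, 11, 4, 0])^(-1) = [12, 0, 2, 3, 11, 8, 6, 7, 5, 1, 9, 10, 4]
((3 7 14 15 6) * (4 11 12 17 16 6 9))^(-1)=((3 7 14 15 9 4 11 12 17 16 6))^(-1)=(3 6 16 17 12 11 4 9 15 14 7)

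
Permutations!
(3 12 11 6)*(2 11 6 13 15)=(2 11 13 15)(3 12 6)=[0, 1, 11, 12, 4, 5, 3, 7, 8, 9, 10, 13, 6, 15, 14, 2]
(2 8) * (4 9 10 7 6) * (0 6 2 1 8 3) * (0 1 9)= (0 6 4)(1 8 9 10 7 2 3)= [6, 8, 3, 1, 0, 5, 4, 2, 9, 10, 7]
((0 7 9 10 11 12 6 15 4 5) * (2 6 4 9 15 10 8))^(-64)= ((0 7 15 9 8 2 6 10 11 12 4 5))^(-64)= (0 11 8)(2 7 12)(4 6 15)(5 10 9)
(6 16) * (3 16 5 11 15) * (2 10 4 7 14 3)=[0, 1, 10, 16, 7, 11, 5, 14, 8, 9, 4, 15, 12, 13, 3, 2, 6]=(2 10 4 7 14 3 16 6 5 11 15)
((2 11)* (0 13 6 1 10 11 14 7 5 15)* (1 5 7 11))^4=(0 15 5 6 13)(2 14 11)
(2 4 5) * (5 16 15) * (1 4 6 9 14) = (1 4 16 15 5 2 6 9 14) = [0, 4, 6, 3, 16, 2, 9, 7, 8, 14, 10, 11, 12, 13, 1, 5, 15]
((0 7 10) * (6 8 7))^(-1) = (0 10 7 8 6)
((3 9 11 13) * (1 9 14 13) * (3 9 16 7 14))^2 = (1 7 13 11 16 14 9)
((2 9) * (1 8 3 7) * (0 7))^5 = ((0 7 1 8 3)(2 9))^5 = (2 9)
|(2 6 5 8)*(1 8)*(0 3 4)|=|(0 3 4)(1 8 2 6 5)|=15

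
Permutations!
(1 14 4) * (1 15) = [0, 14, 2, 3, 15, 5, 6, 7, 8, 9, 10, 11, 12, 13, 4, 1] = (1 14 4 15)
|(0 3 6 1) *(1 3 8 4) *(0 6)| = 6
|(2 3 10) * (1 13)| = 6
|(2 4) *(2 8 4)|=2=|(4 8)|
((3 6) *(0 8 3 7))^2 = (0 3 7 8 6)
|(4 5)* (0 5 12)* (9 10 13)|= 12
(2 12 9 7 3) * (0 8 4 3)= (0 8 4 3 2 12 9 7)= [8, 1, 12, 2, 3, 5, 6, 0, 4, 7, 10, 11, 9]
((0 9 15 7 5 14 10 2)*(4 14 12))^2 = ((0 9 15 7 5 12 4 14 10 2))^2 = (0 15 5 4 10)(2 9 7 12 14)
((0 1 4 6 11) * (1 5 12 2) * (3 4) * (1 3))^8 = ((0 5 12 2 3 4 6 11))^8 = (12)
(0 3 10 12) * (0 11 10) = (0 3)(10 12 11) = [3, 1, 2, 0, 4, 5, 6, 7, 8, 9, 12, 10, 11]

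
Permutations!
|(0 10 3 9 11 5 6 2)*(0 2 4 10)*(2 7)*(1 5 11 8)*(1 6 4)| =|(11)(1 5 4 10 3 9 8 6)(2 7)| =8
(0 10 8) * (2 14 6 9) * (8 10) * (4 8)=(0 4 8)(2 14 6 9)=[4, 1, 14, 3, 8, 5, 9, 7, 0, 2, 10, 11, 12, 13, 6]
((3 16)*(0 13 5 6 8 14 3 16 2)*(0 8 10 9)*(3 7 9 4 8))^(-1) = ((16)(0 13 5 6 10 4 8 14 7 9)(2 3))^(-1) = (16)(0 9 7 14 8 4 10 6 5 13)(2 3)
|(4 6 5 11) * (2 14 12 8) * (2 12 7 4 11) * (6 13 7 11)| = 30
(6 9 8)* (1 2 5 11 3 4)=(1 2 5 11 3 4)(6 9 8)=[0, 2, 5, 4, 1, 11, 9, 7, 6, 8, 10, 3]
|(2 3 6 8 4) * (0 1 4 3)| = |(0 1 4 2)(3 6 8)| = 12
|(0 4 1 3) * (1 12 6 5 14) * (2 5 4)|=6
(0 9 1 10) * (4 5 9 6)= (0 6 4 5 9 1 10)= [6, 10, 2, 3, 5, 9, 4, 7, 8, 1, 0]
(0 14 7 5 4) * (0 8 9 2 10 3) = (0 14 7 5 4 8 9 2 10 3) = [14, 1, 10, 0, 8, 4, 6, 5, 9, 2, 3, 11, 12, 13, 7]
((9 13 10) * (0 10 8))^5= (13)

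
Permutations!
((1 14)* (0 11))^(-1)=(0 11)(1 14)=((0 11)(1 14))^(-1)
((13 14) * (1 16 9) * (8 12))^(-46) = ((1 16 9)(8 12)(13 14))^(-46) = (1 9 16)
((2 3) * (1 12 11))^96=((1 12 11)(2 3))^96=(12)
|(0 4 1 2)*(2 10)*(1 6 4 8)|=|(0 8 1 10 2)(4 6)|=10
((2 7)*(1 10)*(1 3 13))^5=((1 10 3 13)(2 7))^5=(1 10 3 13)(2 7)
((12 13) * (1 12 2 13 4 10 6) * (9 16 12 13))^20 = ((1 13 2 9 16 12 4 10 6))^20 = (1 2 16 4 6 13 9 12 10)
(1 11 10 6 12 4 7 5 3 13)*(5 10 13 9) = [0, 11, 2, 9, 7, 3, 12, 10, 8, 5, 6, 13, 4, 1] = (1 11 13)(3 9 5)(4 7 10 6 12)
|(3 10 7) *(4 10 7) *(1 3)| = 6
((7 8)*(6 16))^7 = (6 16)(7 8)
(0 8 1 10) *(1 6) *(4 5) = (0 8 6 1 10)(4 5) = [8, 10, 2, 3, 5, 4, 1, 7, 6, 9, 0]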